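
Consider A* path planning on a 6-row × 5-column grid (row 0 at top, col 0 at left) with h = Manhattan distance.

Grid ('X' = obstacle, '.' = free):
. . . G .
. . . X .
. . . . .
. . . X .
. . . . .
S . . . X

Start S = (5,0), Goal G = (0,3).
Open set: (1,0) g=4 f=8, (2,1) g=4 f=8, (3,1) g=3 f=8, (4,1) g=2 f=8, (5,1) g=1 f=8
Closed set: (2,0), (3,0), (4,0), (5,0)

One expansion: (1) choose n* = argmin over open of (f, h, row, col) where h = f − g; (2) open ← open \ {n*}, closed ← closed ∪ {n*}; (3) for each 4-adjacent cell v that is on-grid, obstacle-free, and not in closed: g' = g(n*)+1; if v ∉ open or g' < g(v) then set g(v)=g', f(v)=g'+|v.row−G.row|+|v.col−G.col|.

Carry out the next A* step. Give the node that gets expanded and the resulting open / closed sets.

step 1: expand (1,0) (f=8, h=4) → closed; open now [(0,0) g=5 f=8, (1,1) g=5 f=8, (2,1) g=4 f=8, (3,1) g=3 f=8, (4,1) g=2 f=8, (5,1) g=1 f=8]

expanded=(1,0); open=[(0,0) g=5 f=8, (1,1) g=5 f=8, (2,1) g=4 f=8, (3,1) g=3 f=8, (4,1) g=2 f=8, (5,1) g=1 f=8]; closed=[(1,0), (2,0), (3,0), (4,0), (5,0)]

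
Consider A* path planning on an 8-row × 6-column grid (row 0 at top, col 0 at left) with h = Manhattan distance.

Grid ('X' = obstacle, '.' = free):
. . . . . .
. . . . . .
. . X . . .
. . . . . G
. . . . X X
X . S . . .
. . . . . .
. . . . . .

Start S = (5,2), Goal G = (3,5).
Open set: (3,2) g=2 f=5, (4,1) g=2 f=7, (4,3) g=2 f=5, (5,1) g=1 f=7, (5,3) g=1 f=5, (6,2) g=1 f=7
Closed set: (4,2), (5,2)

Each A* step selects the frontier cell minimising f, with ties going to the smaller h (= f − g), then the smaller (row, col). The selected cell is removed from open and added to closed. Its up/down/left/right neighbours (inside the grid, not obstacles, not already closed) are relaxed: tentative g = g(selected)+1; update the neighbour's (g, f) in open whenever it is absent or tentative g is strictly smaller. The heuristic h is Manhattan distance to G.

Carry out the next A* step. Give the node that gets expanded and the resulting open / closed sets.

expanded=(3,2); open=[(3,1) g=3 f=7, (3,3) g=3 f=5, (4,1) g=2 f=7, (4,3) g=2 f=5, (5,1) g=1 f=7, (5,3) g=1 f=5, (6,2) g=1 f=7]; closed=[(3,2), (4,2), (5,2)]

step 1: expand (3,2) (f=5, h=3) → closed; open now [(3,1) g=3 f=7, (3,3) g=3 f=5, (4,1) g=2 f=7, (4,3) g=2 f=5, (5,1) g=1 f=7, (5,3) g=1 f=5, (6,2) g=1 f=7]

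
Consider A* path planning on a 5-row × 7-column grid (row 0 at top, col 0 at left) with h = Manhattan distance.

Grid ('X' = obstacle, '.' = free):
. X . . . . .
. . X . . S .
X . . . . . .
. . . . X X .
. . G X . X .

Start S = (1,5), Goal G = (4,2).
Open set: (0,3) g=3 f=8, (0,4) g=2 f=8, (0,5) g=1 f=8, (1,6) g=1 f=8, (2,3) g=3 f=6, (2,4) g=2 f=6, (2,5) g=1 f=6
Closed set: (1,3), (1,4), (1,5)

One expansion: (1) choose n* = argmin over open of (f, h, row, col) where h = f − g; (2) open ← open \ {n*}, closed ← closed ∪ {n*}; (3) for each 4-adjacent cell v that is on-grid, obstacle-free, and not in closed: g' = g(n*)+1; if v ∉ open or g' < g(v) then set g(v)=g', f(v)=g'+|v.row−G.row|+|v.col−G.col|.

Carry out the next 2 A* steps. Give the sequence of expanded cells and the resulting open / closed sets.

order=[(2,3) → (2,2)]; open=[(0,3) g=3 f=8, (0,4) g=2 f=8, (0,5) g=1 f=8, (1,6) g=1 f=8, (2,1) g=5 f=8, (2,4) g=2 f=6, (2,5) g=1 f=6, (3,2) g=5 f=6, (3,3) g=4 f=6]; closed=[(1,3), (1,4), (1,5), (2,2), (2,3)]

step 1: expand (2,3) (f=6, h=3) → closed; open now [(0,3) g=3 f=8, (0,4) g=2 f=8, (0,5) g=1 f=8, (1,6) g=1 f=8, (2,2) g=4 f=6, (2,4) g=2 f=6, (2,5) g=1 f=6, (3,3) g=4 f=6]
step 2: expand (2,2) (f=6, h=2) → closed; open now [(0,3) g=3 f=8, (0,4) g=2 f=8, (0,5) g=1 f=8, (1,6) g=1 f=8, (2,1) g=5 f=8, (2,4) g=2 f=6, (2,5) g=1 f=6, (3,2) g=5 f=6, (3,3) g=4 f=6]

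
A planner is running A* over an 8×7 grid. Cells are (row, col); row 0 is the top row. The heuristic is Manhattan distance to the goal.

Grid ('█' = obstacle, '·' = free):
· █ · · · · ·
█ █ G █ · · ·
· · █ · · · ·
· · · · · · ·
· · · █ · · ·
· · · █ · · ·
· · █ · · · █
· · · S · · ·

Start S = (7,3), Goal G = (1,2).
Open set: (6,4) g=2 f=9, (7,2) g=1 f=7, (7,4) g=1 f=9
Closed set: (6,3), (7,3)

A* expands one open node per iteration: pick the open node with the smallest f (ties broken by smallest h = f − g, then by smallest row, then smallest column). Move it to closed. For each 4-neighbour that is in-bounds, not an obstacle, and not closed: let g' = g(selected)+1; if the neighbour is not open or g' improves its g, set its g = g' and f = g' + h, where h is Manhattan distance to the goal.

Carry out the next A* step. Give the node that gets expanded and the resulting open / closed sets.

expanded=(7,2); open=[(6,4) g=2 f=9, (7,1) g=2 f=9, (7,4) g=1 f=9]; closed=[(6,3), (7,2), (7,3)]

step 1: expand (7,2) (f=7, h=6) → closed; open now [(6,4) g=2 f=9, (7,1) g=2 f=9, (7,4) g=1 f=9]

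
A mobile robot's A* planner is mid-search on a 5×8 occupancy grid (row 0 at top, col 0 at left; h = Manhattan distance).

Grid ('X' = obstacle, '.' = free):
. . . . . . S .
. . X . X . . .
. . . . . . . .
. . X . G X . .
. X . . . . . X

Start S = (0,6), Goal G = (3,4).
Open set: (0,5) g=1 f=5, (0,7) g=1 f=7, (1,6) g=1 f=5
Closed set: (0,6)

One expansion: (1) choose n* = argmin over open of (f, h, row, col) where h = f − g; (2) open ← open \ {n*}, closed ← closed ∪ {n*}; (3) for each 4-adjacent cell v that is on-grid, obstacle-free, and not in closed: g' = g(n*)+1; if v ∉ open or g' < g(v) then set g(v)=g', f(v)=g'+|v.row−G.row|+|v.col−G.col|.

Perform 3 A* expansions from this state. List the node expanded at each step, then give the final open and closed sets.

order=[(0,5) → (0,4) → (1,5)]; open=[(0,3) g=3 f=7, (0,7) g=1 f=7, (1,6) g=1 f=5, (2,5) g=3 f=5]; closed=[(0,4), (0,5), (0,6), (1,5)]

step 1: expand (0,5) (f=5, h=4) → closed; open now [(0,4) g=2 f=5, (0,7) g=1 f=7, (1,5) g=2 f=5, (1,6) g=1 f=5]
step 2: expand (0,4) (f=5, h=3) → closed; open now [(0,3) g=3 f=7, (0,7) g=1 f=7, (1,5) g=2 f=5, (1,6) g=1 f=5]
step 3: expand (1,5) (f=5, h=3) → closed; open now [(0,3) g=3 f=7, (0,7) g=1 f=7, (1,6) g=1 f=5, (2,5) g=3 f=5]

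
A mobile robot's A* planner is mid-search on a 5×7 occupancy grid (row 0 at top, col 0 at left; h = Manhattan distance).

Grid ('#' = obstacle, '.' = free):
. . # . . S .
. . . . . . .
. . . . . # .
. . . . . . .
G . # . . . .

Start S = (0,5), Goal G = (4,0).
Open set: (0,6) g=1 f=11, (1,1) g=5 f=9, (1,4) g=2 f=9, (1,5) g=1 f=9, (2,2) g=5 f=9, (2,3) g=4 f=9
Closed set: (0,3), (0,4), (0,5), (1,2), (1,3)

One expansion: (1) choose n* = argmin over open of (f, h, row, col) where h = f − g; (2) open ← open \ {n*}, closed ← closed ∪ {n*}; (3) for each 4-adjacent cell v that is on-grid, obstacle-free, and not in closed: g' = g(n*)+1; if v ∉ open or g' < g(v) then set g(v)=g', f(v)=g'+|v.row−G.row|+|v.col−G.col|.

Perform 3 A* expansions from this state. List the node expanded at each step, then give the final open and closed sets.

order=[(1,1) → (1,0) → (2,0)]; open=[(0,0) g=7 f=11, (0,1) g=6 f=11, (0,6) g=1 f=11, (1,4) g=2 f=9, (1,5) g=1 f=9, (2,1) g=6 f=9, (2,2) g=5 f=9, (2,3) g=4 f=9, (3,0) g=8 f=9]; closed=[(0,3), (0,4), (0,5), (1,0), (1,1), (1,2), (1,3), (2,0)]

step 1: expand (1,1) (f=9, h=4) → closed; open now [(0,1) g=6 f=11, (0,6) g=1 f=11, (1,0) g=6 f=9, (1,4) g=2 f=9, (1,5) g=1 f=9, (2,1) g=6 f=9, (2,2) g=5 f=9, (2,3) g=4 f=9]
step 2: expand (1,0) (f=9, h=3) → closed; open now [(0,0) g=7 f=11, (0,1) g=6 f=11, (0,6) g=1 f=11, (1,4) g=2 f=9, (1,5) g=1 f=9, (2,0) g=7 f=9, (2,1) g=6 f=9, (2,2) g=5 f=9, (2,3) g=4 f=9]
step 3: expand (2,0) (f=9, h=2) → closed; open now [(0,0) g=7 f=11, (0,1) g=6 f=11, (0,6) g=1 f=11, (1,4) g=2 f=9, (1,5) g=1 f=9, (2,1) g=6 f=9, (2,2) g=5 f=9, (2,3) g=4 f=9, (3,0) g=8 f=9]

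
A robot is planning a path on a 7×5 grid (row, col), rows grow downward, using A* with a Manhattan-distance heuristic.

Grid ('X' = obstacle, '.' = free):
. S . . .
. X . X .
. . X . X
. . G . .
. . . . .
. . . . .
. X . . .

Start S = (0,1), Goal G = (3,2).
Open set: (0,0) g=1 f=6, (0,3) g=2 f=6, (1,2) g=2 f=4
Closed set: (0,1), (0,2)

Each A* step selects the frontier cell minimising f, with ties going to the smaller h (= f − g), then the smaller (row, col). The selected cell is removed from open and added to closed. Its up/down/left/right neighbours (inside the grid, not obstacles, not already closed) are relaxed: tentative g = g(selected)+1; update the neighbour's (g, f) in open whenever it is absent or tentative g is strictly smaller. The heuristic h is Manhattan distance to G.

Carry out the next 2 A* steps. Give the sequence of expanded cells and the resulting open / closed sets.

step 1: expand (1,2) (f=4, h=2) → closed; open now [(0,0) g=1 f=6, (0,3) g=2 f=6]
step 2: expand (0,3) (f=6, h=4) → closed; open now [(0,0) g=1 f=6, (0,4) g=3 f=8]

order=[(1,2) → (0,3)]; open=[(0,0) g=1 f=6, (0,4) g=3 f=8]; closed=[(0,1), (0,2), (0,3), (1,2)]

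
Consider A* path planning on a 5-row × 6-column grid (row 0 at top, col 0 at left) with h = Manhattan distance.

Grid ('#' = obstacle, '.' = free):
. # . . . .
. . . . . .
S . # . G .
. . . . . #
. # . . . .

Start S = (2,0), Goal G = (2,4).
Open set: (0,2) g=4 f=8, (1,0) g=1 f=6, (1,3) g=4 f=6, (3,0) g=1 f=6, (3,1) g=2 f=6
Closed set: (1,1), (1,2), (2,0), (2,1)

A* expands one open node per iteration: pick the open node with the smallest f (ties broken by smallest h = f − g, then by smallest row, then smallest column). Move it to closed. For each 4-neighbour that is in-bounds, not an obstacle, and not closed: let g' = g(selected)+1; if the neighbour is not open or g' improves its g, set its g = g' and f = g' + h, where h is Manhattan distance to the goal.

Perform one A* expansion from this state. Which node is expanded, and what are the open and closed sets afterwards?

step 1: expand (1,3) (f=6, h=2) → closed; open now [(0,2) g=4 f=8, (0,3) g=5 f=8, (1,0) g=1 f=6, (1,4) g=5 f=6, (2,3) g=5 f=6, (3,0) g=1 f=6, (3,1) g=2 f=6]

expanded=(1,3); open=[(0,2) g=4 f=8, (0,3) g=5 f=8, (1,0) g=1 f=6, (1,4) g=5 f=6, (2,3) g=5 f=6, (3,0) g=1 f=6, (3,1) g=2 f=6]; closed=[(1,1), (1,2), (1,3), (2,0), (2,1)]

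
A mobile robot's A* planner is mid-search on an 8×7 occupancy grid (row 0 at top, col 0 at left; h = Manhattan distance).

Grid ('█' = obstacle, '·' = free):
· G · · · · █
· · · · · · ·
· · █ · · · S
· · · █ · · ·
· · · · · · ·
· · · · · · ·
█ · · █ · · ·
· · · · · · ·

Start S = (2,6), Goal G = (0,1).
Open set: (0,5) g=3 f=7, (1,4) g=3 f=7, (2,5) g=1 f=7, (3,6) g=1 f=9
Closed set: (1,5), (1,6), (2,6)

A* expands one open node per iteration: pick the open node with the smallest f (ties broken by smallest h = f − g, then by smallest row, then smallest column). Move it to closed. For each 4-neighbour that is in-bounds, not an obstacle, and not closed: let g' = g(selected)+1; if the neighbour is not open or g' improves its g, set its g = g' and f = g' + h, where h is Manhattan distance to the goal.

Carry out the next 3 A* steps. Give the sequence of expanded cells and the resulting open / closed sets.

order=[(0,5) → (0,4) → (0,3)]; open=[(0,2) g=6 f=7, (1,3) g=6 f=9, (1,4) g=3 f=7, (2,5) g=1 f=7, (3,6) g=1 f=9]; closed=[(0,3), (0,4), (0,5), (1,5), (1,6), (2,6)]

step 1: expand (0,5) (f=7, h=4) → closed; open now [(0,4) g=4 f=7, (1,4) g=3 f=7, (2,5) g=1 f=7, (3,6) g=1 f=9]
step 2: expand (0,4) (f=7, h=3) → closed; open now [(0,3) g=5 f=7, (1,4) g=3 f=7, (2,5) g=1 f=7, (3,6) g=1 f=9]
step 3: expand (0,3) (f=7, h=2) → closed; open now [(0,2) g=6 f=7, (1,3) g=6 f=9, (1,4) g=3 f=7, (2,5) g=1 f=7, (3,6) g=1 f=9]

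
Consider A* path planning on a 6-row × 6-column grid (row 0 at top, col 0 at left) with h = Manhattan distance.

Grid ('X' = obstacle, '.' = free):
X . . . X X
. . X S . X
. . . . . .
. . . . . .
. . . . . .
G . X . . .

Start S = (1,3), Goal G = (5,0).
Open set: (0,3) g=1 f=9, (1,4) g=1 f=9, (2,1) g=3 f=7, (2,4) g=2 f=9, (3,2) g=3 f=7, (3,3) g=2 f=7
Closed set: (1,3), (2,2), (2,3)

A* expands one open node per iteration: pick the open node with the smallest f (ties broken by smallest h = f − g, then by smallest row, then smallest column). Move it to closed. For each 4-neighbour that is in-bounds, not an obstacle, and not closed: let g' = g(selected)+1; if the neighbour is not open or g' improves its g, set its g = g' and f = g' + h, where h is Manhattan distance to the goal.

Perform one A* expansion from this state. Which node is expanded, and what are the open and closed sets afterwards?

step 1: expand (2,1) (f=7, h=4) → closed; open now [(0,3) g=1 f=9, (1,1) g=4 f=9, (1,4) g=1 f=9, (2,0) g=4 f=7, (2,4) g=2 f=9, (3,1) g=4 f=7, (3,2) g=3 f=7, (3,3) g=2 f=7]

expanded=(2,1); open=[(0,3) g=1 f=9, (1,1) g=4 f=9, (1,4) g=1 f=9, (2,0) g=4 f=7, (2,4) g=2 f=9, (3,1) g=4 f=7, (3,2) g=3 f=7, (3,3) g=2 f=7]; closed=[(1,3), (2,1), (2,2), (2,3)]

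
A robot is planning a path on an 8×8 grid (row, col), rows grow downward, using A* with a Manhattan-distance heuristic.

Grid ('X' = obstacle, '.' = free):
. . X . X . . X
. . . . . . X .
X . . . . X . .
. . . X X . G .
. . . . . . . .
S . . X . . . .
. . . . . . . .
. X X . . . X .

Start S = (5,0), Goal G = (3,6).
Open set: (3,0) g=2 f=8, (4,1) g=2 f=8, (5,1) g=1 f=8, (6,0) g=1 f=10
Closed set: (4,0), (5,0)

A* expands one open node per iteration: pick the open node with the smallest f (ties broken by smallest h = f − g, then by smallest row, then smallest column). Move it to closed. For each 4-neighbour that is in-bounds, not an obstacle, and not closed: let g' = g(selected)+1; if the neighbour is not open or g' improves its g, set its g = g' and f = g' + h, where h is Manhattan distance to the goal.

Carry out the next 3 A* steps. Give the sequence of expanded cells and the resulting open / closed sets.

step 1: expand (3,0) (f=8, h=6) → closed; open now [(3,1) g=3 f=8, (4,1) g=2 f=8, (5,1) g=1 f=8, (6,0) g=1 f=10]
step 2: expand (3,1) (f=8, h=5) → closed; open now [(2,1) g=4 f=10, (3,2) g=4 f=8, (4,1) g=2 f=8, (5,1) g=1 f=8, (6,0) g=1 f=10]
step 3: expand (3,2) (f=8, h=4) → closed; open now [(2,1) g=4 f=10, (2,2) g=5 f=10, (4,1) g=2 f=8, (4,2) g=5 f=10, (5,1) g=1 f=8, (6,0) g=1 f=10]

order=[(3,0) → (3,1) → (3,2)]; open=[(2,1) g=4 f=10, (2,2) g=5 f=10, (4,1) g=2 f=8, (4,2) g=5 f=10, (5,1) g=1 f=8, (6,0) g=1 f=10]; closed=[(3,0), (3,1), (3,2), (4,0), (5,0)]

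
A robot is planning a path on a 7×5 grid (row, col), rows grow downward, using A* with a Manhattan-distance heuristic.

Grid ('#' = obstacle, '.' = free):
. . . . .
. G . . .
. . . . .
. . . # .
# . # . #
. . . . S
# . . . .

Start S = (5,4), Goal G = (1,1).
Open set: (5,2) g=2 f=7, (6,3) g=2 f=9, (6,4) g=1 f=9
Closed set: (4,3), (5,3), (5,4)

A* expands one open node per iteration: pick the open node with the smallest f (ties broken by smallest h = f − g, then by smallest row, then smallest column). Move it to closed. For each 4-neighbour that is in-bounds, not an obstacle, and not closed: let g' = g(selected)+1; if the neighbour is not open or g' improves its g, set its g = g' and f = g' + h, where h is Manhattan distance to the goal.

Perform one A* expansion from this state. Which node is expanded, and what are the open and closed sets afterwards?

expanded=(5,2); open=[(5,1) g=3 f=7, (6,2) g=3 f=9, (6,3) g=2 f=9, (6,4) g=1 f=9]; closed=[(4,3), (5,2), (5,3), (5,4)]

step 1: expand (5,2) (f=7, h=5) → closed; open now [(5,1) g=3 f=7, (6,2) g=3 f=9, (6,3) g=2 f=9, (6,4) g=1 f=9]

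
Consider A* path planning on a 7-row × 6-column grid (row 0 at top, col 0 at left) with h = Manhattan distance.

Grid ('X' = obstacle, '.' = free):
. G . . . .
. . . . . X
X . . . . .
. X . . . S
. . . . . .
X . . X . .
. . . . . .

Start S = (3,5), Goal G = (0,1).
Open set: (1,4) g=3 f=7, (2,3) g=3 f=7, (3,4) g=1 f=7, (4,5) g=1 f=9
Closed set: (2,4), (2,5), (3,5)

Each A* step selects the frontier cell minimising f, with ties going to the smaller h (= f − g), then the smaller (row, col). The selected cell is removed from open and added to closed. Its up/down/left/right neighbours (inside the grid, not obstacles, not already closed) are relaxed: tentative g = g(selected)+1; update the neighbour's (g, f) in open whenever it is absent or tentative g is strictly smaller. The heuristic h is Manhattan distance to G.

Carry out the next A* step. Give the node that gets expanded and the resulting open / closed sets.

step 1: expand (1,4) (f=7, h=4) → closed; open now [(0,4) g=4 f=7, (1,3) g=4 f=7, (2,3) g=3 f=7, (3,4) g=1 f=7, (4,5) g=1 f=9]

expanded=(1,4); open=[(0,4) g=4 f=7, (1,3) g=4 f=7, (2,3) g=3 f=7, (3,4) g=1 f=7, (4,5) g=1 f=9]; closed=[(1,4), (2,4), (2,5), (3,5)]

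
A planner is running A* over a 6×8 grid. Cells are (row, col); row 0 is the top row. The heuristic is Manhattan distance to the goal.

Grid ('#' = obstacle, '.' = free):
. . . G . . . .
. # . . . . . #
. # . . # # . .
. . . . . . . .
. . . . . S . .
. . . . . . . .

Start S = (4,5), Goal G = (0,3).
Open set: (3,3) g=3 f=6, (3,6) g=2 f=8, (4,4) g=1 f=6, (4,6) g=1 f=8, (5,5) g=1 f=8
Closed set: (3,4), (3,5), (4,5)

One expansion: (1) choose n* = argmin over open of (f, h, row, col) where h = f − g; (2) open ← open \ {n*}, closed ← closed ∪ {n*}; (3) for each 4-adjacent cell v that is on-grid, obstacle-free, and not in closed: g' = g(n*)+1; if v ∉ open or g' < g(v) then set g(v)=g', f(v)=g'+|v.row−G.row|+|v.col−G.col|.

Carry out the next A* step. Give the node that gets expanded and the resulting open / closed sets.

step 1: expand (3,3) (f=6, h=3) → closed; open now [(2,3) g=4 f=6, (3,2) g=4 f=8, (3,6) g=2 f=8, (4,3) g=4 f=8, (4,4) g=1 f=6, (4,6) g=1 f=8, (5,5) g=1 f=8]

expanded=(3,3); open=[(2,3) g=4 f=6, (3,2) g=4 f=8, (3,6) g=2 f=8, (4,3) g=4 f=8, (4,4) g=1 f=6, (4,6) g=1 f=8, (5,5) g=1 f=8]; closed=[(3,3), (3,4), (3,5), (4,5)]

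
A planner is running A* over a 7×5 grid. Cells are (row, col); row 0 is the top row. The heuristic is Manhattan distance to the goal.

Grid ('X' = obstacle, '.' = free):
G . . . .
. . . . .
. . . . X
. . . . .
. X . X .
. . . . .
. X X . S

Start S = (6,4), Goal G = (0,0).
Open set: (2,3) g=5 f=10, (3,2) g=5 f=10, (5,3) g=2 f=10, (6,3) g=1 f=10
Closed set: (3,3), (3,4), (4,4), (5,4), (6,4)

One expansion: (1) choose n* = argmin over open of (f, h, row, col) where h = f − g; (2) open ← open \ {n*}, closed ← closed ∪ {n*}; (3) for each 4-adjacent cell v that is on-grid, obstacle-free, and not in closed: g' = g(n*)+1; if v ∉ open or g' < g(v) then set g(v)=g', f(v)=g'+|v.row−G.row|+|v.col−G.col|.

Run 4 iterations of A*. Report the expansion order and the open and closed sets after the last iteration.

order=[(2,3) → (1,3) → (0,3) → (0,2)]; open=[(0,1) g=9 f=10, (0,4) g=8 f=12, (1,2) g=7 f=10, (1,4) g=7 f=12, (2,2) g=6 f=10, (3,2) g=5 f=10, (5,3) g=2 f=10, (6,3) g=1 f=10]; closed=[(0,2), (0,3), (1,3), (2,3), (3,3), (3,4), (4,4), (5,4), (6,4)]

step 1: expand (2,3) (f=10, h=5) → closed; open now [(1,3) g=6 f=10, (2,2) g=6 f=10, (3,2) g=5 f=10, (5,3) g=2 f=10, (6,3) g=1 f=10]
step 2: expand (1,3) (f=10, h=4) → closed; open now [(0,3) g=7 f=10, (1,2) g=7 f=10, (1,4) g=7 f=12, (2,2) g=6 f=10, (3,2) g=5 f=10, (5,3) g=2 f=10, (6,3) g=1 f=10]
step 3: expand (0,3) (f=10, h=3) → closed; open now [(0,2) g=8 f=10, (0,4) g=8 f=12, (1,2) g=7 f=10, (1,4) g=7 f=12, (2,2) g=6 f=10, (3,2) g=5 f=10, (5,3) g=2 f=10, (6,3) g=1 f=10]
step 4: expand (0,2) (f=10, h=2) → closed; open now [(0,1) g=9 f=10, (0,4) g=8 f=12, (1,2) g=7 f=10, (1,4) g=7 f=12, (2,2) g=6 f=10, (3,2) g=5 f=10, (5,3) g=2 f=10, (6,3) g=1 f=10]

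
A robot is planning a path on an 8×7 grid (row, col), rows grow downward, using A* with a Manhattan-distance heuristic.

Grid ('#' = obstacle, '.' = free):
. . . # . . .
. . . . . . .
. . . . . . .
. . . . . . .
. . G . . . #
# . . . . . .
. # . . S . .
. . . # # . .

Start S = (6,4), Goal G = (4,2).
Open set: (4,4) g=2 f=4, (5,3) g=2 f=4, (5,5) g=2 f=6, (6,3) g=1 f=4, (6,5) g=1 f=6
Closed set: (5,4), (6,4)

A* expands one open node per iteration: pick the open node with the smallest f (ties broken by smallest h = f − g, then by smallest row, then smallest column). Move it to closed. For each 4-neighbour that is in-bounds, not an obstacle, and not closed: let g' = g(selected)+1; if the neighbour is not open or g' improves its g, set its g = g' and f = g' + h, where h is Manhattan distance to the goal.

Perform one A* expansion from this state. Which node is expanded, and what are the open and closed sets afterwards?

expanded=(4,4); open=[(3,4) g=3 f=6, (4,3) g=3 f=4, (4,5) g=3 f=6, (5,3) g=2 f=4, (5,5) g=2 f=6, (6,3) g=1 f=4, (6,5) g=1 f=6]; closed=[(4,4), (5,4), (6,4)]

step 1: expand (4,4) (f=4, h=2) → closed; open now [(3,4) g=3 f=6, (4,3) g=3 f=4, (4,5) g=3 f=6, (5,3) g=2 f=4, (5,5) g=2 f=6, (6,3) g=1 f=4, (6,5) g=1 f=6]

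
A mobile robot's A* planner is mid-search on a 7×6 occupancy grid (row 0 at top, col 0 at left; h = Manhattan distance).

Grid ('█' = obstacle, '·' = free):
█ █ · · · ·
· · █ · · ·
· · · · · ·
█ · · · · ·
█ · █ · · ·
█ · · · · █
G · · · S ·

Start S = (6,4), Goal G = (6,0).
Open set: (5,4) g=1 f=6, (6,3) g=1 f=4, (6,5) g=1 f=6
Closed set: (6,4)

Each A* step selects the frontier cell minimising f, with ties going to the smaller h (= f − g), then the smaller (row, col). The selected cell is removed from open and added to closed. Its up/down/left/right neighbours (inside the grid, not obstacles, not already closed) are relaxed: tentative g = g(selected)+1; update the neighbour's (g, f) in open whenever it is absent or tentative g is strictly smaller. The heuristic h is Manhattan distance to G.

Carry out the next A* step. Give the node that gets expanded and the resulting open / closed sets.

step 1: expand (6,3) (f=4, h=3) → closed; open now [(5,3) g=2 f=6, (5,4) g=1 f=6, (6,2) g=2 f=4, (6,5) g=1 f=6]

expanded=(6,3); open=[(5,3) g=2 f=6, (5,4) g=1 f=6, (6,2) g=2 f=4, (6,5) g=1 f=6]; closed=[(6,3), (6,4)]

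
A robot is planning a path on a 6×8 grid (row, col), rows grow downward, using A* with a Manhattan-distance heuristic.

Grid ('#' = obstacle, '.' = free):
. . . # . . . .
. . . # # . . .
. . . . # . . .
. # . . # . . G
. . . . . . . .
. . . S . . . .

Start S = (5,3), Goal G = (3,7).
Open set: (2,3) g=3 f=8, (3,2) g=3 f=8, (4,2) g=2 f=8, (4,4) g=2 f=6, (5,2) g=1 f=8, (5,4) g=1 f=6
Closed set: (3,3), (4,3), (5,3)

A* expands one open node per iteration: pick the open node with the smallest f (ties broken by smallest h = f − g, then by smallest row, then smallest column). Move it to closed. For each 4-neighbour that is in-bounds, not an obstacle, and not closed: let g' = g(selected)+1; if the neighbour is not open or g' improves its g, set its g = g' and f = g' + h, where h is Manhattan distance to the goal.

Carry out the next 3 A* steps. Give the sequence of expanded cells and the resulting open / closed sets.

order=[(4,4) → (4,5) → (3,5)]; open=[(2,3) g=3 f=8, (2,5) g=5 f=8, (3,2) g=3 f=8, (3,6) g=5 f=6, (4,2) g=2 f=8, (4,6) g=4 f=6, (5,2) g=1 f=8, (5,4) g=1 f=6, (5,5) g=4 f=8]; closed=[(3,3), (3,5), (4,3), (4,4), (4,5), (5,3)]

step 1: expand (4,4) (f=6, h=4) → closed; open now [(2,3) g=3 f=8, (3,2) g=3 f=8, (4,2) g=2 f=8, (4,5) g=3 f=6, (5,2) g=1 f=8, (5,4) g=1 f=6]
step 2: expand (4,5) (f=6, h=3) → closed; open now [(2,3) g=3 f=8, (3,2) g=3 f=8, (3,5) g=4 f=6, (4,2) g=2 f=8, (4,6) g=4 f=6, (5,2) g=1 f=8, (5,4) g=1 f=6, (5,5) g=4 f=8]
step 3: expand (3,5) (f=6, h=2) → closed; open now [(2,3) g=3 f=8, (2,5) g=5 f=8, (3,2) g=3 f=8, (3,6) g=5 f=6, (4,2) g=2 f=8, (4,6) g=4 f=6, (5,2) g=1 f=8, (5,4) g=1 f=6, (5,5) g=4 f=8]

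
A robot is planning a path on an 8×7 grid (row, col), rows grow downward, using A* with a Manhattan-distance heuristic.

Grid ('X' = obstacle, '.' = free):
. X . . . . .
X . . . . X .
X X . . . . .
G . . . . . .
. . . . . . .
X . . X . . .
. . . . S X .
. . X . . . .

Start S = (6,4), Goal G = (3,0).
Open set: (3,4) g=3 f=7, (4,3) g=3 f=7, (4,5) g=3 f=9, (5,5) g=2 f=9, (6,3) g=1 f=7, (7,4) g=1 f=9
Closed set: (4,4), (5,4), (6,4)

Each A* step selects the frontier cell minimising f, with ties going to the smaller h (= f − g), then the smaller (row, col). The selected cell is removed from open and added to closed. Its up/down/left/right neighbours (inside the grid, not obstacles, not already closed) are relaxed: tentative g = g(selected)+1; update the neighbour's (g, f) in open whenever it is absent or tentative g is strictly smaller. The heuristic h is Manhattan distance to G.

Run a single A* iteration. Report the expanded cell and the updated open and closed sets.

expanded=(3,4); open=[(2,4) g=4 f=9, (3,3) g=4 f=7, (3,5) g=4 f=9, (4,3) g=3 f=7, (4,5) g=3 f=9, (5,5) g=2 f=9, (6,3) g=1 f=7, (7,4) g=1 f=9]; closed=[(3,4), (4,4), (5,4), (6,4)]

step 1: expand (3,4) (f=7, h=4) → closed; open now [(2,4) g=4 f=9, (3,3) g=4 f=7, (3,5) g=4 f=9, (4,3) g=3 f=7, (4,5) g=3 f=9, (5,5) g=2 f=9, (6,3) g=1 f=7, (7,4) g=1 f=9]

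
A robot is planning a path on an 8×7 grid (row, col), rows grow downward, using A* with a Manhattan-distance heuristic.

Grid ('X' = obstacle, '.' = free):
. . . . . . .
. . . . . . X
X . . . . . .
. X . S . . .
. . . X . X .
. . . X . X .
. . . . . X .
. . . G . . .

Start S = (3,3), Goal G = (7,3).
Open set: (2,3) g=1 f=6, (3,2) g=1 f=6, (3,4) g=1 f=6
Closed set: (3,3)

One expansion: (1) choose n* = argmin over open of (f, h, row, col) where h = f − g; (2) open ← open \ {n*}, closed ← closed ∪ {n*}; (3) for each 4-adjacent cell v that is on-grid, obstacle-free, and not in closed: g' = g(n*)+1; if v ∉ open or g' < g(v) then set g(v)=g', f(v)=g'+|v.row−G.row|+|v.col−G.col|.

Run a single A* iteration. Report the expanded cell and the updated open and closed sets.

expanded=(2,3); open=[(1,3) g=2 f=8, (2,2) g=2 f=8, (2,4) g=2 f=8, (3,2) g=1 f=6, (3,4) g=1 f=6]; closed=[(2,3), (3,3)]

step 1: expand (2,3) (f=6, h=5) → closed; open now [(1,3) g=2 f=8, (2,2) g=2 f=8, (2,4) g=2 f=8, (3,2) g=1 f=6, (3,4) g=1 f=6]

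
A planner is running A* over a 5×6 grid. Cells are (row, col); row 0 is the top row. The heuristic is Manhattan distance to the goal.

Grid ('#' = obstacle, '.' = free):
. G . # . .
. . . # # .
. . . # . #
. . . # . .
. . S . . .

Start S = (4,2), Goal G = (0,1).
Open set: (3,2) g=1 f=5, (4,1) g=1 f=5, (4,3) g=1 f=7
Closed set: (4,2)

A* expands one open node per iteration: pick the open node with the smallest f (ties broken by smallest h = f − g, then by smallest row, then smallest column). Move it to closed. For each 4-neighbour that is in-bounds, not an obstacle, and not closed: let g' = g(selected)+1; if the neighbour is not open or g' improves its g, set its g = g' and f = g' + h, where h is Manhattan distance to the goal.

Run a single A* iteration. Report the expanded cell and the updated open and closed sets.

step 1: expand (3,2) (f=5, h=4) → closed; open now [(2,2) g=2 f=5, (3,1) g=2 f=5, (4,1) g=1 f=5, (4,3) g=1 f=7]

expanded=(3,2); open=[(2,2) g=2 f=5, (3,1) g=2 f=5, (4,1) g=1 f=5, (4,3) g=1 f=7]; closed=[(3,2), (4,2)]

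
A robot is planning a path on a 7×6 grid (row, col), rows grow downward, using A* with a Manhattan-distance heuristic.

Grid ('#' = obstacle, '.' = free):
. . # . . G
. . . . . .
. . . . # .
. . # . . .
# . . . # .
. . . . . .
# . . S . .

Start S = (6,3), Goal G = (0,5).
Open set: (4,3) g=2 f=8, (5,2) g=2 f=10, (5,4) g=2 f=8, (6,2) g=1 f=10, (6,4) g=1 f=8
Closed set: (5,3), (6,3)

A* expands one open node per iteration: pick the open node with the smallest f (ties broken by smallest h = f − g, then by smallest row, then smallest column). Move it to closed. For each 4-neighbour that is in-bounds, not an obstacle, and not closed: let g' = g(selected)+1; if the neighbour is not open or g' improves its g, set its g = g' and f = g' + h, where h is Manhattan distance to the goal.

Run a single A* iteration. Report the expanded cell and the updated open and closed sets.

expanded=(4,3); open=[(3,3) g=3 f=8, (4,2) g=3 f=10, (5,2) g=2 f=10, (5,4) g=2 f=8, (6,2) g=1 f=10, (6,4) g=1 f=8]; closed=[(4,3), (5,3), (6,3)]

step 1: expand (4,3) (f=8, h=6) → closed; open now [(3,3) g=3 f=8, (4,2) g=3 f=10, (5,2) g=2 f=10, (5,4) g=2 f=8, (6,2) g=1 f=10, (6,4) g=1 f=8]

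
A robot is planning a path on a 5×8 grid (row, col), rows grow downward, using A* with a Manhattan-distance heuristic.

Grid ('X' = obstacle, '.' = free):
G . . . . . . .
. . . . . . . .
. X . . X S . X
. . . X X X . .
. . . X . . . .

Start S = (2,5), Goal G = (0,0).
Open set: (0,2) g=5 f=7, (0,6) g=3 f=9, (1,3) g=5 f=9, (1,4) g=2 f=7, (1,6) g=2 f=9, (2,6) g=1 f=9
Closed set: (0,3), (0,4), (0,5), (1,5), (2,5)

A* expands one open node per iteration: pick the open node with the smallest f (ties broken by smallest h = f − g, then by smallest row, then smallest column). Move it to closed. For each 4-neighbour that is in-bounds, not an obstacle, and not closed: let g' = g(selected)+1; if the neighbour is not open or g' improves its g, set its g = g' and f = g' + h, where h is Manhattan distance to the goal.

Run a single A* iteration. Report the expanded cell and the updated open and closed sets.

expanded=(0,2); open=[(0,1) g=6 f=7, (0,6) g=3 f=9, (1,2) g=6 f=9, (1,3) g=5 f=9, (1,4) g=2 f=7, (1,6) g=2 f=9, (2,6) g=1 f=9]; closed=[(0,2), (0,3), (0,4), (0,5), (1,5), (2,5)]

step 1: expand (0,2) (f=7, h=2) → closed; open now [(0,1) g=6 f=7, (0,6) g=3 f=9, (1,2) g=6 f=9, (1,3) g=5 f=9, (1,4) g=2 f=7, (1,6) g=2 f=9, (2,6) g=1 f=9]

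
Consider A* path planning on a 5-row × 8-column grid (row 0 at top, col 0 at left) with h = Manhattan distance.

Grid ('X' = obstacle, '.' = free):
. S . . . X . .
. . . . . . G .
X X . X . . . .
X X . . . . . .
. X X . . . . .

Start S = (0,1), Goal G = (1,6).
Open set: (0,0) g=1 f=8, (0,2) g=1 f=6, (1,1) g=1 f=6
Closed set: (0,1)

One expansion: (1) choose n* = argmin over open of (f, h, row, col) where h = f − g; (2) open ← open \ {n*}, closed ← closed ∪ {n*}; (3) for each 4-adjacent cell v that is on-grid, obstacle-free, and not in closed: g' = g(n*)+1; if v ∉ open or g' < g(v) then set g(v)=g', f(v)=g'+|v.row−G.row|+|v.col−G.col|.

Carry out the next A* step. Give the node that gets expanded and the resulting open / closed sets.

expanded=(0,2); open=[(0,0) g=1 f=8, (0,3) g=2 f=6, (1,1) g=1 f=6, (1,2) g=2 f=6]; closed=[(0,1), (0,2)]

step 1: expand (0,2) (f=6, h=5) → closed; open now [(0,0) g=1 f=8, (0,3) g=2 f=6, (1,1) g=1 f=6, (1,2) g=2 f=6]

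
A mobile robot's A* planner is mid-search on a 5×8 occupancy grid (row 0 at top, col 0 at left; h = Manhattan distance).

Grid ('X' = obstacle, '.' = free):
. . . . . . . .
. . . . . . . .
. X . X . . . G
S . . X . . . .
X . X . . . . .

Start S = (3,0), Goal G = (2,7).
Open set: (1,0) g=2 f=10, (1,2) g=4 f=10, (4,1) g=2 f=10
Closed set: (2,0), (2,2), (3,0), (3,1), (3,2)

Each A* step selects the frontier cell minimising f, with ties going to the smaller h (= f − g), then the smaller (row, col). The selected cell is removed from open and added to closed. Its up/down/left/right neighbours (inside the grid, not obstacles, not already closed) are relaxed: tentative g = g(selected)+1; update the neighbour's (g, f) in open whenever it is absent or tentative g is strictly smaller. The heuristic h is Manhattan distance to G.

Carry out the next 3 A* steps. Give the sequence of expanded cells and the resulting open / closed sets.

step 1: expand (1,2) (f=10, h=6) → closed; open now [(0,2) g=5 f=12, (1,0) g=2 f=10, (1,1) g=5 f=12, (1,3) g=5 f=10, (4,1) g=2 f=10]
step 2: expand (1,3) (f=10, h=5) → closed; open now [(0,2) g=5 f=12, (0,3) g=6 f=12, (1,0) g=2 f=10, (1,1) g=5 f=12, (1,4) g=6 f=10, (4,1) g=2 f=10]
step 3: expand (1,4) (f=10, h=4) → closed; open now [(0,2) g=5 f=12, (0,3) g=6 f=12, (0,4) g=7 f=12, (1,0) g=2 f=10, (1,1) g=5 f=12, (1,5) g=7 f=10, (2,4) g=7 f=10, (4,1) g=2 f=10]

order=[(1,2) → (1,3) → (1,4)]; open=[(0,2) g=5 f=12, (0,3) g=6 f=12, (0,4) g=7 f=12, (1,0) g=2 f=10, (1,1) g=5 f=12, (1,5) g=7 f=10, (2,4) g=7 f=10, (4,1) g=2 f=10]; closed=[(1,2), (1,3), (1,4), (2,0), (2,2), (3,0), (3,1), (3,2)]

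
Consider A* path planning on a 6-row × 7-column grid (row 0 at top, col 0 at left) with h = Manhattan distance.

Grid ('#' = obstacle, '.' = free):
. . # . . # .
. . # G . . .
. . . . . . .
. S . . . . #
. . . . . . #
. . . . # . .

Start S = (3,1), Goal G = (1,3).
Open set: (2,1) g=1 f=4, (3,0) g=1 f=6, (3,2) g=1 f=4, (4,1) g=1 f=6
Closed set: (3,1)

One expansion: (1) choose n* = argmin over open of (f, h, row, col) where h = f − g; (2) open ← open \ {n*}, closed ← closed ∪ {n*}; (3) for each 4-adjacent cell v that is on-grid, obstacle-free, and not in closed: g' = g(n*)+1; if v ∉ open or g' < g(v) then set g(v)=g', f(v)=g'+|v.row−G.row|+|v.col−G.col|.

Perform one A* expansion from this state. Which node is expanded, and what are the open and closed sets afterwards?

step 1: expand (2,1) (f=4, h=3) → closed; open now [(1,1) g=2 f=4, (2,0) g=2 f=6, (2,2) g=2 f=4, (3,0) g=1 f=6, (3,2) g=1 f=4, (4,1) g=1 f=6]

expanded=(2,1); open=[(1,1) g=2 f=4, (2,0) g=2 f=6, (2,2) g=2 f=4, (3,0) g=1 f=6, (3,2) g=1 f=4, (4,1) g=1 f=6]; closed=[(2,1), (3,1)]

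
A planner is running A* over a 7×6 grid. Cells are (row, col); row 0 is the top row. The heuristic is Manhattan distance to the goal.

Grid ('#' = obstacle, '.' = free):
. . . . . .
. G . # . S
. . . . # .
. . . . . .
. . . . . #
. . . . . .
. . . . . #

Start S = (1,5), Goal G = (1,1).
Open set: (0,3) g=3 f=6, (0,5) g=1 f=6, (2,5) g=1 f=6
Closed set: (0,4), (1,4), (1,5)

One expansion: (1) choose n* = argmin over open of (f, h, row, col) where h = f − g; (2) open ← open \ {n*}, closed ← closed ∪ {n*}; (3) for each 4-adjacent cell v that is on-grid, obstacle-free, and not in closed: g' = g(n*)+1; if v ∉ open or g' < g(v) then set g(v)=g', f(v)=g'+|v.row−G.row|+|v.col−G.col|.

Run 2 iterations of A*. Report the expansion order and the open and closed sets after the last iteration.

step 1: expand (0,3) (f=6, h=3) → closed; open now [(0,2) g=4 f=6, (0,5) g=1 f=6, (2,5) g=1 f=6]
step 2: expand (0,2) (f=6, h=2) → closed; open now [(0,1) g=5 f=6, (0,5) g=1 f=6, (1,2) g=5 f=6, (2,5) g=1 f=6]

order=[(0,3) → (0,2)]; open=[(0,1) g=5 f=6, (0,5) g=1 f=6, (1,2) g=5 f=6, (2,5) g=1 f=6]; closed=[(0,2), (0,3), (0,4), (1,4), (1,5)]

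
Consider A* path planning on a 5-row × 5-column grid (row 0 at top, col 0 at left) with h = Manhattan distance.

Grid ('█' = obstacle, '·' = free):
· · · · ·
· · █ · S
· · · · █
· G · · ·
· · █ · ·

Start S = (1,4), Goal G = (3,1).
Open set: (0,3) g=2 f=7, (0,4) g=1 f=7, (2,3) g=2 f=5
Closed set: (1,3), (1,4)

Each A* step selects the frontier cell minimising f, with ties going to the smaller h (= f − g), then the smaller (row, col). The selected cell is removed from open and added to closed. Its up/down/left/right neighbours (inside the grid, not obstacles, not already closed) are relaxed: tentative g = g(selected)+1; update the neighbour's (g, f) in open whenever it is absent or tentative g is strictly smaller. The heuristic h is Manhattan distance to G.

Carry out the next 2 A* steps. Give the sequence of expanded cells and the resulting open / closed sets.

order=[(2,3) → (2,2)]; open=[(0,3) g=2 f=7, (0,4) g=1 f=7, (2,1) g=4 f=5, (3,2) g=4 f=5, (3,3) g=3 f=5]; closed=[(1,3), (1,4), (2,2), (2,3)]

step 1: expand (2,3) (f=5, h=3) → closed; open now [(0,3) g=2 f=7, (0,4) g=1 f=7, (2,2) g=3 f=5, (3,3) g=3 f=5]
step 2: expand (2,2) (f=5, h=2) → closed; open now [(0,3) g=2 f=7, (0,4) g=1 f=7, (2,1) g=4 f=5, (3,2) g=4 f=5, (3,3) g=3 f=5]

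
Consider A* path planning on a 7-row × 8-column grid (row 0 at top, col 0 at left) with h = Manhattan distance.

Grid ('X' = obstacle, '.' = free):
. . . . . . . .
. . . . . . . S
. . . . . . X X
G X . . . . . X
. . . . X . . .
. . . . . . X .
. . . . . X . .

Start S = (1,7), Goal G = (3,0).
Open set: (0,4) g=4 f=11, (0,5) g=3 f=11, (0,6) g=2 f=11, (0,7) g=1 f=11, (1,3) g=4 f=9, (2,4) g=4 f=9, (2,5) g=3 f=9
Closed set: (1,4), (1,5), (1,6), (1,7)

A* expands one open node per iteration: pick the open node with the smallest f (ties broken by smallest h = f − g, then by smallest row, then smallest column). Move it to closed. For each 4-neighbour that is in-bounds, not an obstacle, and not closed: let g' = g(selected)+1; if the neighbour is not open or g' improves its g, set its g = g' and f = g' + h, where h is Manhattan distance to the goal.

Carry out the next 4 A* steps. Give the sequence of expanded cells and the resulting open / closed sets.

step 1: expand (1,3) (f=9, h=5) → closed; open now [(0,3) g=5 f=11, (0,4) g=4 f=11, (0,5) g=3 f=11, (0,6) g=2 f=11, (0,7) g=1 f=11, (1,2) g=5 f=9, (2,3) g=5 f=9, (2,4) g=4 f=9, (2,5) g=3 f=9]
step 2: expand (1,2) (f=9, h=4) → closed; open now [(0,2) g=6 f=11, (0,3) g=5 f=11, (0,4) g=4 f=11, (0,5) g=3 f=11, (0,6) g=2 f=11, (0,7) g=1 f=11, (1,1) g=6 f=9, (2,2) g=6 f=9, (2,3) g=5 f=9, (2,4) g=4 f=9, (2,5) g=3 f=9]
step 3: expand (1,1) (f=9, h=3) → closed; open now [(0,1) g=7 f=11, (0,2) g=6 f=11, (0,3) g=5 f=11, (0,4) g=4 f=11, (0,5) g=3 f=11, (0,6) g=2 f=11, (0,7) g=1 f=11, (1,0) g=7 f=9, (2,1) g=7 f=9, (2,2) g=6 f=9, (2,3) g=5 f=9, (2,4) g=4 f=9, (2,5) g=3 f=9]
step 4: expand (1,0) (f=9, h=2) → closed; open now [(0,0) g=8 f=11, (0,1) g=7 f=11, (0,2) g=6 f=11, (0,3) g=5 f=11, (0,4) g=4 f=11, (0,5) g=3 f=11, (0,6) g=2 f=11, (0,7) g=1 f=11, (2,0) g=8 f=9, (2,1) g=7 f=9, (2,2) g=6 f=9, (2,3) g=5 f=9, (2,4) g=4 f=9, (2,5) g=3 f=9]

order=[(1,3) → (1,2) → (1,1) → (1,0)]; open=[(0,0) g=8 f=11, (0,1) g=7 f=11, (0,2) g=6 f=11, (0,3) g=5 f=11, (0,4) g=4 f=11, (0,5) g=3 f=11, (0,6) g=2 f=11, (0,7) g=1 f=11, (2,0) g=8 f=9, (2,1) g=7 f=9, (2,2) g=6 f=9, (2,3) g=5 f=9, (2,4) g=4 f=9, (2,5) g=3 f=9]; closed=[(1,0), (1,1), (1,2), (1,3), (1,4), (1,5), (1,6), (1,7)]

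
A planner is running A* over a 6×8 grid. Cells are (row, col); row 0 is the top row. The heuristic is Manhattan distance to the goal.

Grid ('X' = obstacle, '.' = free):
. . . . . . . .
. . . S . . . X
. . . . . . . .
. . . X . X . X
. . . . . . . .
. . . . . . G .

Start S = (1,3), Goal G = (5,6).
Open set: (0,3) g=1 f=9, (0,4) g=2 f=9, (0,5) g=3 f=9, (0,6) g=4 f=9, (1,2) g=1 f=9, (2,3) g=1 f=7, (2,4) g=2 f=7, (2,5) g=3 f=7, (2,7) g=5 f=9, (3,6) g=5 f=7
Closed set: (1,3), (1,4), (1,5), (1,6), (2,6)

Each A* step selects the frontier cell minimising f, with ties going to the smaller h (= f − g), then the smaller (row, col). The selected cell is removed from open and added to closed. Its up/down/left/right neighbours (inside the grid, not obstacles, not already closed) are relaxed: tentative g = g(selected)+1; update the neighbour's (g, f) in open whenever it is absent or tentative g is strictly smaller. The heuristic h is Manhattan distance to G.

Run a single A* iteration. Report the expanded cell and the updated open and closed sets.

expanded=(3,6); open=[(0,3) g=1 f=9, (0,4) g=2 f=9, (0,5) g=3 f=9, (0,6) g=4 f=9, (1,2) g=1 f=9, (2,3) g=1 f=7, (2,4) g=2 f=7, (2,5) g=3 f=7, (2,7) g=5 f=9, (4,6) g=6 f=7]; closed=[(1,3), (1,4), (1,5), (1,6), (2,6), (3,6)]

step 1: expand (3,6) (f=7, h=2) → closed; open now [(0,3) g=1 f=9, (0,4) g=2 f=9, (0,5) g=3 f=9, (0,6) g=4 f=9, (1,2) g=1 f=9, (2,3) g=1 f=7, (2,4) g=2 f=7, (2,5) g=3 f=7, (2,7) g=5 f=9, (4,6) g=6 f=7]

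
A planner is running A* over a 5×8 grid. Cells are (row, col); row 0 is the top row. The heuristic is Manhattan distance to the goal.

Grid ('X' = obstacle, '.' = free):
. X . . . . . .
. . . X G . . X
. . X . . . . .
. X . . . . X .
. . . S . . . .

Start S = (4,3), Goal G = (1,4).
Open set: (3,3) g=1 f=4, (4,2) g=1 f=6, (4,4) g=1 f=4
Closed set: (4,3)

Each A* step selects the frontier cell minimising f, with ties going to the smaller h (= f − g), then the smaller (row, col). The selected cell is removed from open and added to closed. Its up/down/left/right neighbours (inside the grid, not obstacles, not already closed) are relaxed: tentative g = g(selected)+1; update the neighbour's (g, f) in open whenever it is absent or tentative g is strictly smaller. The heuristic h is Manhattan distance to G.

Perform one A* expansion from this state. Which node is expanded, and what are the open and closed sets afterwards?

expanded=(3,3); open=[(2,3) g=2 f=4, (3,2) g=2 f=6, (3,4) g=2 f=4, (4,2) g=1 f=6, (4,4) g=1 f=4]; closed=[(3,3), (4,3)]

step 1: expand (3,3) (f=4, h=3) → closed; open now [(2,3) g=2 f=4, (3,2) g=2 f=6, (3,4) g=2 f=4, (4,2) g=1 f=6, (4,4) g=1 f=4]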